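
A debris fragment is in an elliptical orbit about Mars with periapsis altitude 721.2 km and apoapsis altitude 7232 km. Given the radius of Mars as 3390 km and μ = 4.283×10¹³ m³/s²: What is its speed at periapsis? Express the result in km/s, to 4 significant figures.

v ≈ 3.876 km/s

r_p = 3390 + 721.2 = 4111.2 km = 4.1112×10⁶ m.
r_a = 3390 + 7232 = 10622 km = 1.0622×10⁷ m.
Semi-major axis a = (r_p + r_a)/2 = 7366.6 km = 7.367×10⁶ m.
Vis-viva: v² = μ(2/r − 1/a) = 4.283×10¹³ × (4.865×10⁻⁷ − 1.357×10⁻⁷) = 1.502×10⁷ m²/s².
v = 3876 m/s = 3.876 km/s.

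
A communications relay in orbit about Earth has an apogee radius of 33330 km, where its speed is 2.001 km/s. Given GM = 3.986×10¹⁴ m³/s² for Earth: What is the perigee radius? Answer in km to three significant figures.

r_a = 3.333×10⁷ m.
Specific energy ε = v²/2 − μ/r = -9.957×10⁶ J/kg, so a = −μ/(2ε) = 2.002×10⁷ m.
The apsides satisfy r_p + r_a = 2a, so the perigee radius is 2a − r_a = 6.701×10⁶ m = 6701.4 km.

perigee radius ≈ 6700 km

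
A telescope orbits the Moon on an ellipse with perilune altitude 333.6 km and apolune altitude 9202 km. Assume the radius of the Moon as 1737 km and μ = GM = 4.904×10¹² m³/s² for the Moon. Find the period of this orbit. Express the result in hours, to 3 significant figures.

r_p = 1737 + 333.6 = 2070.6 km = 2.0706×10⁶ m.
r_a = 1737 + 9202 = 10939 km = 1.0939×10⁷ m.
Semi-major axis a = (r_p + r_a)/2 = (2070.6 + 10939)/2 = 6504.8 km = 6.505×10⁶ m.
By Kepler's third law T = 2π√(a³/μ) = 2π × 7.492×10³ = 4.707×10⁴ s.
= 13.08 hours.

T ≈ 13.1 hours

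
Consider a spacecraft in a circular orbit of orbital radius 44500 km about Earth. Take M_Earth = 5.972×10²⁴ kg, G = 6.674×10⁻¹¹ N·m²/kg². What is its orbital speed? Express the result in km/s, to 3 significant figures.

μ = GM = 6.674×10⁻¹¹ × 5.972×10²⁴ = 3.986×10¹⁴ m³/s².
r = 44500 km = 4.450×10⁷ m.
For a circular orbit v = √(μ/r) = √(3.986×10¹⁴ / 4.450×10⁷) = √(8.957×10⁶) = 2993 m/s.
That is 2.993 km/s.

v ≈ 2.99 km/s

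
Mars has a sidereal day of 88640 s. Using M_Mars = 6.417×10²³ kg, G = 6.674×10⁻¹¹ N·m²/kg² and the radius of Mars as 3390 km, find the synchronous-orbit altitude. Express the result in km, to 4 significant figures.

h_sync ≈ 17040 km

μ = GM = 6.674×10⁻¹¹ × 6.417×10²³ = 4.283×10¹³ m³/s².
A synchronous orbit has period T, so by Kepler's third law a = (μT²/4π²)^(1/3).
μT²/4π² = 4.283×10¹³ × (8.864×10⁴)² / 39.48 = 8.524×10²¹ m³.
a = 2.043×10⁷ m = 20427 km.
Altitude h = a − R = 20427 − 3390 = 17037 km.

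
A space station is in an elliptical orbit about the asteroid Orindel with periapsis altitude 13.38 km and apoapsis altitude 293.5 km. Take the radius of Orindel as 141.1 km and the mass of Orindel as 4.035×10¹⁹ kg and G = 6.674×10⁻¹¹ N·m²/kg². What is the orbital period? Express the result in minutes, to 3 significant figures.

T ≈ 323 minutes

μ = GM = 6.674×10⁻¹¹ × 4.035×10¹⁹ = 2.693×10⁹ m³/s².
r_p = 141.1 + 13.38 = 154.48 km = 1.5448×10⁵ m.
r_a = 141.1 + 293.5 = 434.60 km = 4.3460×10⁵ m.
Semi-major axis a = (r_p + r_a)/2 = (154.48 + 434.60)/2 = 294.54 km = 2.945×10⁵ m.
By Kepler's third law T = 2π√(a³/μ) = 2π × 3.080×10³ = 1.935×10⁴ s.
= 322.6 minutes.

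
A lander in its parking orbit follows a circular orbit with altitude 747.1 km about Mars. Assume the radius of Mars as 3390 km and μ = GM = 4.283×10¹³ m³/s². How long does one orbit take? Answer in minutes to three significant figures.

T ≈ 135 minutes

r = 3390 + 747.1 = 4137.1 km = 4.1371×10⁶ m.
Kepler's third law: T = 2π√(r³/μ) = 2π√((4.137×10⁶)³ / 4.283×10¹³).
r³/μ = 1.653×10⁶ s², so T = 2π × 1.286×10³ = 8.079×10³ s.
Converting: 8.079×10³ s ÷ 60.00 = 134.6 minutes.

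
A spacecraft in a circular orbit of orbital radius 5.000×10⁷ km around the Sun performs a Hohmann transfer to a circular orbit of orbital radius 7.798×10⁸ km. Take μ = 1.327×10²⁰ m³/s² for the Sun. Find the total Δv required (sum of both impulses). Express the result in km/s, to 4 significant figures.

Δv_total ≈ 27.63 km/s

r₁ = 5.000×10⁷ km = 5.000×10¹⁰ m.
r₂ = 7.798×10⁸ km = 7.798×10¹¹ m.
Transfer ellipse a_t = (r₁ + r₂)/2 = 4.149×10¹¹ m.
At r₁: circular v_c1 = √(μ/r₁) = 51520 m/s; transfer-perihelion v_p = √[μ(2/r₁ − 1/a_t)] = 70630 m/s.
Δv₁ = v_p − v_c1 = 19110 m/s.
At r₂: circular v_c2 = √(μ/r₂) = 13040 m/s; transfer-aphelion v_a = √[μ(2/r₂ − 1/a_t)] = 4529 m/s.
Δv₂ = v_c2 − v_a = 8516 m/s.
Total Δv = Δv₁ + Δv₂ = 27630 m/s = 27.63 km/s.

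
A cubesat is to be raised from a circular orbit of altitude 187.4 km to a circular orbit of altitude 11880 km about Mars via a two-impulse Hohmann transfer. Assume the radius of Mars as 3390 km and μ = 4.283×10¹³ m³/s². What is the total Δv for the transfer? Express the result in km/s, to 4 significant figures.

Δv_total ≈ 1.587 km/s

r₁ = 3390 + 187.4 = 3577.4 km = 3.5774×10⁶ m.
r₂ = 3390 + 11880 = 15270 km = 1.5270×10⁷ m.
Transfer ellipse a_t = (r₁ + r₂)/2 = 9.424×10⁶ m.
At r₁: circular v_c1 = √(μ/r₁) = 3460 m/s; transfer-periapsis v_p = √[μ(2/r₁ − 1/a_t)] = 4405 m/s.
Δv₁ = v_p − v_c1 = 944.4 m/s.
At r₂: circular v_c2 = √(μ/r₂) = 1675 m/s; transfer-apoapsis v_a = √[μ(2/r₂ − 1/a_t)] = 1032 m/s.
Δv₂ = v_c2 − v_a = 642.9 m/s.
Total Δv = Δv₁ + Δv₂ = 1587 m/s = 1.587 km/s.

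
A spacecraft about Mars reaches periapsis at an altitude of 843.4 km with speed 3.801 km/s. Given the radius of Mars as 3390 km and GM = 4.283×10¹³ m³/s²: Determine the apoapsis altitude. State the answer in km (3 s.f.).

r_p = 3390 + 843.4 = 4233.4 km = 4.233×10⁶ m.
Specific energy ε = v²/2 − μ/r = -2.893×10⁶ J/kg, so a = −μ/(2ε) = 7.401×10⁶ m.
The apsides satisfy r_p + r_a = 2a, so the apoapsis radius is 2a − r_p = 1.057×10⁷ m = 10569 km.
Apoapsis altitude = 10569 − 3390 = 7179.4 km.

apoapsis altitude ≈ 7180 km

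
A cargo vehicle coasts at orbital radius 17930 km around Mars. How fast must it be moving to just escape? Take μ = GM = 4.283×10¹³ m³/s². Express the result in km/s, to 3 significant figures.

v_esc ≈ 2.19 km/s

r = 17930 km = 1.793×10⁷ m.
Escape speed v_esc = √(2μ/r) = √(2 × 4.283×10¹³ / 1.793×10⁷) = √(4.777×10⁶) = 2186 m/s.
= 2.186 km/s.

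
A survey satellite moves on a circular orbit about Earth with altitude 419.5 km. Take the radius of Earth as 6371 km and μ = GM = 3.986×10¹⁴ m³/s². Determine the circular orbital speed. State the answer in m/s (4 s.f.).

r = 6371 + 419.5 = 6790.5 km = 6.7905×10⁶ m.
For a circular orbit v = √(μ/r) = √(3.986×10¹⁴ / 6.790×10⁶) = √(5.870×10⁷) = 7662 m/s.

v ≈ 7662 m/s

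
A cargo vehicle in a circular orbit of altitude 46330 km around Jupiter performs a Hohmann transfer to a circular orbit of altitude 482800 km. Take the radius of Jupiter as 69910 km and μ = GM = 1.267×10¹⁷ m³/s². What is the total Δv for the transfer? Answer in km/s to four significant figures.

r₁ = 69910 + 46330 = 116240 km = 1.1624×10⁸ m.
r₂ = 69910 + 482800 = 552710 km = 5.5271×10⁸ m.
Transfer ellipse a_t = (r₁ + r₂)/2 = 3.345×10⁸ m.
At r₁: circular v_c1 = √(μ/r₁) = 33010 m/s; transfer-perijove v_p = √[μ(2/r₁ − 1/a_t)] = 42440 m/s.
Δv₁ = v_p − v_c1 = 9425 m/s.
At r₂: circular v_c2 = √(μ/r₂) = 15140 m/s; transfer-apojove v_a = √[μ(2/r₂ − 1/a_t)] = 8926 m/s.
Δv₂ = v_c2 − v_a = 6215 m/s.
Total Δv = Δv₁ + Δv₂ = 15640 m/s = 15.64 km/s.

Δv_total ≈ 15.64 km/s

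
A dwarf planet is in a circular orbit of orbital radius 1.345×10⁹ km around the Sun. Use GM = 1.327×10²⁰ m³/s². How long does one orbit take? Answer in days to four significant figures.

r = 1.345×10⁹ km = 1.345×10¹² m.
Kepler's third law: T = 2π√(r³/μ) = 2π√((1.345×10¹²)³ / 1.327×10²⁰).
r³/μ = 1.834×10¹⁶ s², so T = 2π × 1.354×10⁸ = 8.508×10⁸ s.
Converting: 8.508×10⁸ s ÷ 86400 = 9847 days.

T ≈ 9847 days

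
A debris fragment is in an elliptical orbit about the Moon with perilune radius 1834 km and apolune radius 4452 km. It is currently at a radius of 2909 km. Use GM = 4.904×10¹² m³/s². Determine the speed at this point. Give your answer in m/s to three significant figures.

Semi-major axis a = (r_p + r_a)/2 = 3143.0 km = 3.143×10⁶ m.
Vis-viva: v² = μ(2/r − 1/a) = 4.904×10¹² × (6.875×10⁻⁷ − 3.182×10⁻⁷) = 1.811×10⁶ m²/s².
v = 1346 m/s.

v ≈ 1350 m/s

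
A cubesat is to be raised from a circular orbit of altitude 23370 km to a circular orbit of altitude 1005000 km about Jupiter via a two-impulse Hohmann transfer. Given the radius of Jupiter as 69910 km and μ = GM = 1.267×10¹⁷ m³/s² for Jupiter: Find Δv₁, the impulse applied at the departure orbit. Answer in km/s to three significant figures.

r₁ = 69910 + 23370 = 93280 km = 9.3280×10⁷ m.
r₂ = 69910 + 1005000 = 1074900 km = 1.0749×10⁹ m.
Transfer ellipse a_t = (r₁ + r₂)/2 = 5.841×10⁸ m.
At r₁: circular v_c1 = √(μ/r₁) = 36850 m/s; transfer-perijove v_p = √[μ(2/r₁ − 1/a_t)] = 50000 m/s.
Δv₁ = v_p − v_c1 = 13140 m/s.
= 13.14 km/s.

Δv ≈ 13.1 km/s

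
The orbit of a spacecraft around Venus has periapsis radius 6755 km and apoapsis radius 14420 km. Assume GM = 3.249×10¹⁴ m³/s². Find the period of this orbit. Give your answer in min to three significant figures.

Semi-major axis a = (r_p + r_a)/2 = (6755.0 + 14420)/2 = 10588 km = 1.059×10⁷ m.
By Kepler's third law T = 2π√(a³/μ) = 2π × 1.911×10³ = 1.201×10⁴ s.
= 200.1 min.

T ≈ 200 min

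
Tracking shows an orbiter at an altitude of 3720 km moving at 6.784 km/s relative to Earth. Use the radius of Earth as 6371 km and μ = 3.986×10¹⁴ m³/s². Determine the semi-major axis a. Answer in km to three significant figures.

a ≈ 12100 km

r = 6371 + 3720 = 10091 km = 1.009×10⁷ m.
Vis-viva rearranged: 1/a = 2/r − v²/μ = 1.982×10⁻⁷ − 1.155×10⁻⁷ = 8.274×10⁻⁸ m⁻¹.
a = 1.209×10⁷ m = 12087 km.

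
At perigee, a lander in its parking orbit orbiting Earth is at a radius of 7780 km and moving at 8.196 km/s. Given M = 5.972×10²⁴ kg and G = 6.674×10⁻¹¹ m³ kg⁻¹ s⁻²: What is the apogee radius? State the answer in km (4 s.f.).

μ = GM = 6.674×10⁻¹¹ × 5.972×10²⁴ = 3.986×10¹⁴ m³/s².
r_p = 7.780×10⁶ m.
Specific energy ε = v²/2 − μ/r = -1.764×10⁷ J/kg, so a = −μ/(2ε) = 1.130×10⁷ m.
The apsides satisfy r_p + r_a = 2a, so the apogee radius is 2a − r_p = 1.481×10⁷ m = 14811 km.

apogee radius ≈ 14810 km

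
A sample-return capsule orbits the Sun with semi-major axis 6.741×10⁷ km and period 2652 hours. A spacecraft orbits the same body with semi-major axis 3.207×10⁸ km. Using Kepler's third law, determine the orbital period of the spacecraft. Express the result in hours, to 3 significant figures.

T₂ ≈ 27500 hours

Kepler's third law: T² ∝ a³, so T₂ = T₁ (a₂/a₁)^(3/2).
a₂/a₁ = 4.757, (a₂/a₁)^(3/2) = 10.38.
T₂ = 2652 × 10.38 = 27520 hours.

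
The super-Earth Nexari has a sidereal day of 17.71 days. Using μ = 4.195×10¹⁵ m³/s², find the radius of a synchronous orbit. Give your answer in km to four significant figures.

T = 17.71 days = 1.530×10⁶ s.
A synchronous orbit has period T, so by Kepler's third law a = (μT²/4π²)^(1/3).
μT²/4π² = 4.195×10¹⁵ × (1.530×10⁶)² / 39.48 = 2.488×10²⁶ m³.
a = 6.289×10⁸ m = 6.2894×10⁵ km.

r_sync ≈ 6.289×10⁵ km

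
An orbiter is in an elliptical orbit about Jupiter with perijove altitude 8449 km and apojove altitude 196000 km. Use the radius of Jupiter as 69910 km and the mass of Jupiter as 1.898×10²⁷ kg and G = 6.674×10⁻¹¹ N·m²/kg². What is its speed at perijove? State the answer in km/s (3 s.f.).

v ≈ 50.0 km/s

μ = GM = 6.674×10⁻¹¹ × 1.898×10²⁷ = 1.267×10¹⁷ m³/s².
r_p = 69910 + 8449 = 78359 km = 7.8359×10⁷ m.
r_a = 69910 + 196000 = 265910 km = 2.6591×10⁸ m.
Semi-major axis a = (r_p + r_a)/2 = 1.7213×10⁵ km = 1.721×10⁸ m.
Vis-viva: v² = μ(2/r − 1/a) = 1.267×10¹⁷ × (2.552×10⁻⁸ − 5.809×10⁻⁹) = 2.497×10⁹ m²/s².
v = 49970 m/s = 49.97 km/s.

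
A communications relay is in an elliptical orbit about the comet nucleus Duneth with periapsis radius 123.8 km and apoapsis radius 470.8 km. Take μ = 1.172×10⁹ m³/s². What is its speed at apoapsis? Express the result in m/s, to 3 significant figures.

Semi-major axis a = (r_p + r_a)/2 = 297.30 km = 2.973×10⁵ m.
Vis-viva: v² = μ(2/r − 1/a) = 1.172×10⁹ × (4.248×10⁻⁶ − 3.364×10⁻⁶) = 1.037×10³ m²/s².
v = 32.20 m/s.

v ≈ 32.2 m/s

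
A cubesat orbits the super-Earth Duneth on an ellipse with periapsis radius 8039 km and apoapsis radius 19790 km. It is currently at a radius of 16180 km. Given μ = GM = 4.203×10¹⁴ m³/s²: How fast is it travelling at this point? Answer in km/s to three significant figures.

v ≈ 4.66 km/s

Semi-major axis a = (r_p + r_a)/2 = 13914 km = 1.391×10⁷ m.
Vis-viva: v² = μ(2/r − 1/a) = 4.203×10¹⁴ × (1.236×10⁻⁷ − 7.187×10⁻⁸) = 2.175×10⁷ m²/s².
v = 4663 m/s = 4.663 km/s.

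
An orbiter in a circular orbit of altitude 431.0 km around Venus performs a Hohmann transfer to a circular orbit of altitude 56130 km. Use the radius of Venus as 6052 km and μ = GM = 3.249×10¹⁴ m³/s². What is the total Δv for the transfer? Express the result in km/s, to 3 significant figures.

r₁ = 6052 + 431.0 = 6483.0 km = 6.4830×10⁶ m.
r₂ = 6052 + 56130 = 62182 km = 6.2182×10⁷ m.
Transfer ellipse a_t = (r₁ + r₂)/2 = 3.433×10⁷ m.
At r₁: circular v_c1 = √(μ/r₁) = 7079 m/s; transfer-periapsis v_p = √[μ(2/r₁ − 1/a_t)] = 9527 m/s.
Δv₁ = v_p − v_c1 = 2448 m/s.
At r₂: circular v_c2 = √(μ/r₂) = 2286 m/s; transfer-apoapsis v_a = √[μ(2/r₂ − 1/a_t)] = 993.3 m/s.
Δv₂ = v_c2 − v_a = 1293 m/s.
Total Δv = Δv₁ + Δv₂ = 3741 m/s = 3.741 km/s.

Δv_total ≈ 3.74 km/s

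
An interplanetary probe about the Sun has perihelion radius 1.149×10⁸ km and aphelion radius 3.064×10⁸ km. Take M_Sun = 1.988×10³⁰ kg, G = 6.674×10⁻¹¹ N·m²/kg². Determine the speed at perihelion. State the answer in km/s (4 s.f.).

μ = GM = 6.674×10⁻¹¹ × 1.988×10³⁰ = 1.327×10²⁰ m³/s².
Semi-major axis a = (r_p + r_a)/2 = 2.1065×10⁸ km = 2.106×10¹¹ m.
Vis-viva: v² = μ(2/r − 1/a) = 1.327×10²⁰ × (1.741×10⁻¹¹ − 4.747×10⁻¹²) = 1.680×10⁹ m²/s².
v = 40980 m/s = 40.98 km/s.

v ≈ 40.98 km/s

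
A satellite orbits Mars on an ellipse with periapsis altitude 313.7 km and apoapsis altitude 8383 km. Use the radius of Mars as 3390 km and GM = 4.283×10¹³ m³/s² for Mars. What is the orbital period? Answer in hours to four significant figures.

T ≈ 5.741 hours

r_p = 3390 + 313.7 = 3703.7 km = 3.7037×10⁶ m.
r_a = 3390 + 8383 = 11773 km = 1.1773×10⁷ m.
Semi-major axis a = (r_p + r_a)/2 = (3703.7 + 11773)/2 = 7738.4 km = 7.738×10⁶ m.
By Kepler's third law T = 2π√(a³/μ) = 2π × 3.289×10³ = 2.067×10⁴ s.
= 5.741 hours.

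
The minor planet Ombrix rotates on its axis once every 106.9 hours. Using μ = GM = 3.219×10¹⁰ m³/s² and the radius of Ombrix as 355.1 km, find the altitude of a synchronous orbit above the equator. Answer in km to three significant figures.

T = 106.9 hours = 3.848×10⁵ s.
A synchronous orbit has period T, so by Kepler's third law a = (μT²/4π²)^(1/3).
μT²/4π² = 3.219×10¹⁰ × (3.848×10⁵)² / 39.48 = 1.208×10²⁰ m³.
a = 4.943×10⁶ m = 4942.8 km.
Altitude h = a − R = 4942.8 − 355.1 = 4587.7 km.

h_sync ≈ 4590 km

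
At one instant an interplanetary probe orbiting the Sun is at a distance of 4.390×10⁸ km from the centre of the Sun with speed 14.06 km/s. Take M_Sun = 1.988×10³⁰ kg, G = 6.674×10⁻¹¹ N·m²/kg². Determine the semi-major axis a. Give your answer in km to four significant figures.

a ≈ 3.262×10⁸ km

μ = GM = 6.674×10⁻¹¹ × 1.988×10³⁰ = 1.327×10²⁰ m³/s².
r = 4.390×10¹¹ m.
Specific orbital energy ε = v²/2 − μ/r = (14060)²/2 − 1.327×10²⁰/4.390×10¹¹ = -2.034×10⁸ J/kg.
Since ε = −μ/(2a), a = −μ/(2ε) = 3.262×10¹¹ m = 3.2617×10⁸ km.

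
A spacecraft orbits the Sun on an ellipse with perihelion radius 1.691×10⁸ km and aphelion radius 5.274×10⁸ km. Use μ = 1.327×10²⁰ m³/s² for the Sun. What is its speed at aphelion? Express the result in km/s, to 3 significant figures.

v ≈ 11.1 km/s

Semi-major axis a = (r_p + r_a)/2 = 3.4825×10⁸ km = 3.482×10¹¹ m.
Vis-viva: v² = μ(2/r − 1/a) = 1.327×10²⁰ × (3.792×10⁻¹² − 2.872×10⁻¹²) = 1.222×10⁸ m²/s².
v = 11050 m/s = 11.05 km/s.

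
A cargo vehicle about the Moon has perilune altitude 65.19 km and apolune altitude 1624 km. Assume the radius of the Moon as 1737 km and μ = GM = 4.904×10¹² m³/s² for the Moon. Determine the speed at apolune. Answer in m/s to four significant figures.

r_p = 1737 + 65.19 = 1802.2 km = 1.8022×10⁶ m.
r_a = 1737 + 1624 = 3361.0 km = 3.3610×10⁶ m.
Semi-major axis a = (r_p + r_a)/2 = 2581.6 km = 2.582×10⁶ m.
Vis-viva: v² = μ(2/r − 1/a) = 4.904×10¹² × (5.951×10⁻⁷ − 3.874×10⁻⁷) = 1.019×10⁶ m²/s².
v = 1009 m/s.

v ≈ 1009 m/s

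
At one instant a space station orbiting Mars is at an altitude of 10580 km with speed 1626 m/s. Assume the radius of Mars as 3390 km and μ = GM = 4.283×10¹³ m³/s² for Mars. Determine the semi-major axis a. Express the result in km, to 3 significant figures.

r = 3390 + 10580 = 13970 km = 1.397×10⁷ m.
Vis-viva rearranged: 1/a = 2/r − v²/μ = 1.432×10⁻⁷ − 6.173×10⁻⁸ = 8.143×10⁻⁸ m⁻¹.
a = 1.228×10⁷ m = 12280 km.

a ≈ 12300 km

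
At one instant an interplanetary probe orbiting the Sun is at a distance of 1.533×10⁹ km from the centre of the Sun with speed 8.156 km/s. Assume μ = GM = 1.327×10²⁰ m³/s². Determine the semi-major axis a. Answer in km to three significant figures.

a ≈ 1.24×10⁹ km

r = 1.533×10¹² m.
Vis-viva rearranged: 1/a = 2/r − v²/μ = 1.305×10⁻¹² − 5.013×10⁻¹³ = 8.033×10⁻¹³ m⁻¹.
a = 1.245×10¹² m = 1.2448×10⁹ km.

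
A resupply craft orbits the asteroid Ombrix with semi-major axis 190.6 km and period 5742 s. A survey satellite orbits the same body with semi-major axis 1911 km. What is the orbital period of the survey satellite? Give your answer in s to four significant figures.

T₂ ≈ 1.823×10⁵ s

Kepler's third law: T² ∝ a³, so T₂ = T₁ (a₂/a₁)^(3/2).
a₂/a₁ = 10.03, (a₂/a₁)^(3/2) = 31.75.
T₂ = 5742 × 31.75 = 1.823×10⁵ s.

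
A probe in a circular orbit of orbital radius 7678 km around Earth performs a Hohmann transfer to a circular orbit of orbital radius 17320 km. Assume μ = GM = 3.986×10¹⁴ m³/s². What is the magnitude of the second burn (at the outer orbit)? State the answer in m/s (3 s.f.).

Δv ≈ 1040 m/s

r₁ = 7678 km = 7.678×10⁶ m.
r₂ = 17320 km = 1.732×10⁷ m.
Transfer ellipse a_t = (r₁ + r₂)/2 = 1.250×10⁷ m.
At r₁: circular v_c1 = √(μ/r₁) = 7205 m/s; transfer-perigee v_p = √[μ(2/r₁ − 1/a_t)] = 8482 m/s.
At r₂: circular v_c2 = √(μ/r₂) = 4797 m/s; transfer-apogee v_a = √[μ(2/r₂ − 1/a_t)] = 3760 m/s.
Δv₂ = v_c2 − v_a = 1037 m/s.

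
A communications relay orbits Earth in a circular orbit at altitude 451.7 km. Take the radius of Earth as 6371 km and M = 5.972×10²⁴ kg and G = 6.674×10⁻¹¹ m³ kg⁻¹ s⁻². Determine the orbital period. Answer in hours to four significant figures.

T ≈ 1.558 hours

μ = GM = 6.674×10⁻¹¹ × 5.972×10²⁴ = 3.986×10¹⁴ m³/s².
r = 6371 + 451.7 = 6822.7 km = 6.8227×10⁶ m.
Kepler's third law: T = 2π√(r³/μ) = 2π√((6.823×10⁶)³ / 3.986×10¹⁴).
r³/μ = 7.968×10⁵ s², so T = 2π × 8.927×10² = 5.609×10³ s.
Converting: 5.609×10³ s ÷ 3600 = 1.558 hours.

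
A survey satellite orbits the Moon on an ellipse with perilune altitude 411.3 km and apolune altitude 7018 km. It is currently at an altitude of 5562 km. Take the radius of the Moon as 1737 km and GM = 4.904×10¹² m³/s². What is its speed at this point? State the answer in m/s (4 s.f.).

v ≈ 666.5 m/s

r_p = 1737 + 411.3 = 2148.3 km = 2.1483×10⁶ m.
r_a = 1737 + 7018 = 8755.0 km = 8.7550×10⁶ m.
r = 1737 + 5562 = 7299.0 km = 7.299×10⁶ m.
Semi-major axis a = (r_p + r_a)/2 = 5451.6 km = 5.452×10⁶ m.
Vis-viva: v² = μ(2/r − 1/a) = 4.904×10¹² × (2.740×10⁻⁷ − 1.834×10⁻⁷) = 4.442×10⁵ m²/s².
v = 666.5 m/s.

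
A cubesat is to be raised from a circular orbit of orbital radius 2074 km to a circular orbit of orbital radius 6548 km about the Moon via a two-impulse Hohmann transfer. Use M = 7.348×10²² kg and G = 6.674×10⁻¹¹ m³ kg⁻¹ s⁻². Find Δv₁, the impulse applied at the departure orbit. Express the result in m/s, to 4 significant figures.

μ = GM = 6.674×10⁻¹¹ × 7.348×10²² = 4.904×10¹² m³/s².
r₁ = 2074 km = 2.074×10⁶ m.
r₂ = 6548 km = 6.548×10⁶ m.
Transfer ellipse a_t = (r₁ + r₂)/2 = 4.311×10⁶ m.
At r₁: circular v_c1 = √(μ/r₁) = 1538 m/s; transfer-perilune v_p = √[μ(2/r₁ − 1/a_t)] = 1895 m/s.
Δv₁ = v_p − v_c1 = 357.4 m/s.

Δv ≈ 357.4 m/s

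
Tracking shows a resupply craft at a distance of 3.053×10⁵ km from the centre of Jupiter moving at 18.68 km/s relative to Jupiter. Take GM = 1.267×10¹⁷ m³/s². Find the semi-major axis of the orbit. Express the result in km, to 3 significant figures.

a ≈ 2.63×10⁵ km

r = 3.053×10⁸ m.
Specific orbital energy ε = v²/2 − μ/r = (18680)²/2 − 1.267×10¹⁷/3.053×10⁸ = -2.405×10⁸ J/kg.
Since ε = −μ/(2a), a = −μ/(2ε) = 2.634×10⁸ m = 2.6338×10⁵ km.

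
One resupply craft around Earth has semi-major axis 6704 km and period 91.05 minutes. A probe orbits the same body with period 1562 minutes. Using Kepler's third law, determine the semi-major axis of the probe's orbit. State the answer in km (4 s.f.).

Kepler's third law: a³ ∝ T², so a₂ = a₁ (T₂/T₁)^(2/3).
T₂/T₁ = 17.16, (T₂/T₁)^(2/3) = 6.652.
a₂ = 6704 × 6.652 = 44590 km.

a₂ ≈ 44590 km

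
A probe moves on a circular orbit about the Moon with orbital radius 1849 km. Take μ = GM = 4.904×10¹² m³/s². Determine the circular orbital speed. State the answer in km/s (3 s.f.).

r = 1849 km = 1.849×10⁶ m.
For a circular orbit v = √(μ/r) = √(4.904×10¹² / 1.849×10⁶) = √(2.652×10⁶) = 1629 m/s.
That is 1.629 km/s.

v ≈ 1.63 km/s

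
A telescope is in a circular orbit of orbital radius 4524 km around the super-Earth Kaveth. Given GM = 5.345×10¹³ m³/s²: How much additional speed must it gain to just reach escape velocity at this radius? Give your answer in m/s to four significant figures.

r = 4524 km = 4.524×10⁶ m.
Circular speed v_c = √(μ/r) = 3437 m/s.
Escape speed v_esc = √(2μ/r) = √2 × v_c = 4861 m/s.
Δv = v_esc − v_c = 1424 m/s.

Δv ≈ 1424 m/s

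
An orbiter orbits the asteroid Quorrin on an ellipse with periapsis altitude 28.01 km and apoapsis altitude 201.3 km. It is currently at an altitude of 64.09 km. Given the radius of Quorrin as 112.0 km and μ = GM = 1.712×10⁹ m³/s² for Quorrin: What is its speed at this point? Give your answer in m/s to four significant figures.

v ≈ 109.0 m/s

r_p = 112.0 + 28.01 = 140.01 km = 1.4001×10⁵ m.
r_a = 112.0 + 201.3 = 313.30 km = 3.1330×10⁵ m.
r = 112.0 + 64.09 = 176.09 km = 1.761×10⁵ m.
Semi-major axis a = (r_p + r_a)/2 = 226.66 km = 2.267×10⁵ m.
Vis-viva: v² = μ(2/r − 1/a) = 1.712×10⁹ × (1.136×10⁻⁵ − 4.412×10⁻⁶) = 1.189×10⁴ m²/s².
v = 109.0 m/s.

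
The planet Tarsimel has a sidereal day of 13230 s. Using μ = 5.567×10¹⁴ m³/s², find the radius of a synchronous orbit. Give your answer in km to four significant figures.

A synchronous orbit has period T, so by Kepler's third law a = (μT²/4π²)^(1/3).
μT²/4π² = 5.567×10¹⁴ × (1.323×10⁴)² / 39.48 = 2.468×10²¹ m³.
a = 1.351×10⁷ m = 13514 km.

r_sync ≈ 13510 km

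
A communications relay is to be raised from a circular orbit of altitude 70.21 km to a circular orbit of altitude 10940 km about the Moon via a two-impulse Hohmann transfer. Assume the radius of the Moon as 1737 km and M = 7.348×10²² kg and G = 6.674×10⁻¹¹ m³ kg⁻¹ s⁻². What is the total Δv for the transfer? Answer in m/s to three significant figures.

μ = GM = 6.674×10⁻¹¹ × 7.348×10²² = 4.904×10¹² m³/s².
r₁ = 1737 + 70.21 = 1807.2 km = 1.8072×10⁶ m.
r₂ = 1737 + 10940 = 12677 km = 1.2677×10⁷ m.
Transfer ellipse a_t = (r₁ + r₂)/2 = 7.242×10⁶ m.
At r₁: circular v_c1 = √(μ/r₁) = 1647 m/s; transfer-perilune v_p = √[μ(2/r₁ − 1/a_t)] = 2179 m/s.
Δv₁ = v_p − v_c1 = 532.2 m/s.
At r₂: circular v_c2 = √(μ/r₂) = 622.0 m/s; transfer-apolune v_a = √[μ(2/r₂ − 1/a_t)] = 310.7 m/s.
Δv₂ = v_c2 − v_a = 311.3 m/s.
Total Δv = Δv₁ + Δv₂ = 843.4 m/s.

Δv_total ≈ 843 m/s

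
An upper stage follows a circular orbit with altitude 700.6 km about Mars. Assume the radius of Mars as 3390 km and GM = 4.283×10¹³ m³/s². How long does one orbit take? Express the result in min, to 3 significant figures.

r = 3390 + 700.6 = 4090.6 km = 4.0906×10⁶ m.
Kepler's third law: T = 2π√(r³/μ) = 2π√((4.091×10⁶)³ / 4.283×10¹³).
r³/μ = 1.598×10⁶ s², so T = 2π × 1.264×10³ = 7.943×10³ s.
Converting: 7.943×10³ s ÷ 60.00 = 132.4 min.

T ≈ 132 min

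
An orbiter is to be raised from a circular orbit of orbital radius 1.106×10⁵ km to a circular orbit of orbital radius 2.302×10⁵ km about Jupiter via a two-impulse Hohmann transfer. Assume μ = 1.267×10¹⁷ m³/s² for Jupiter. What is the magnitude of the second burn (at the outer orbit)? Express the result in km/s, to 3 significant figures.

Δv ≈ 4.56 km/s

r₁ = 1.106×10⁵ km = 1.106×10⁸ m.
r₂ = 2.302×10⁵ km = 2.302×10⁸ m.
Transfer ellipse a_t = (r₁ + r₂)/2 = 1.704×10⁸ m.
At r₁: circular v_c1 = √(μ/r₁) = 33850 m/s; transfer-perijove v_p = √[μ(2/r₁ − 1/a_t)] = 39340 m/s.
At r₂: circular v_c2 = √(μ/r₂) = 23460 m/s; transfer-apojove v_a = √[μ(2/r₂ − 1/a_t)] = 18900 m/s.
Δv₂ = v_c2 − v_a = 4560 m/s.
= 4.560 km/s.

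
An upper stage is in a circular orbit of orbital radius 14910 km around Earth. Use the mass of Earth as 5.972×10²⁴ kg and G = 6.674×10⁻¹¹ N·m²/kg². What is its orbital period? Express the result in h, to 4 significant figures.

T ≈ 5.033 h

μ = GM = 6.674×10⁻¹¹ × 5.972×10²⁴ = 3.986×10¹⁴ m³/s².
r = 14910 km = 1.491×10⁷ m.
Kepler's third law: T = 2π√(r³/μ) = 2π√((1.491×10⁷)³ / 3.986×10¹⁴).
r³/μ = 8.316×10⁶ s², so T = 2π × 2.884×10³ = 1.812×10⁴ s.
Converting: 1.812×10⁴ s ÷ 3600 = 5.033 h.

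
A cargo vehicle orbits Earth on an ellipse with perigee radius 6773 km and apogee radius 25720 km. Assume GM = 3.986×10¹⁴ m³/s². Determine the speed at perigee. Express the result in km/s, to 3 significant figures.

v ≈ 9.65 km/s

Semi-major axis a = (r_p + r_a)/2 = 16246 km = 1.625×10⁷ m.
Vis-viva: v² = μ(2/r − 1/a) = 3.986×10¹⁴ × (2.953×10⁻⁷ − 6.155×10⁻⁸) = 9.317×10⁷ m²/s².
v = 9652 m/s = 9.652 km/s.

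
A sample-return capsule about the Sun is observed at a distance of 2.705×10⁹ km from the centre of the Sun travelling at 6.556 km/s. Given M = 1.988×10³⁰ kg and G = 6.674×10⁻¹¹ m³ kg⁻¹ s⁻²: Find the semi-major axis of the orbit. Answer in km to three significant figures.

μ = GM = 6.674×10⁻¹¹ × 1.988×10³⁰ = 1.327×10²⁰ m³/s².
r = 2.705×10¹² m.
Specific orbital energy ε = v²/2 − μ/r = (6556)²/2 − 1.327×10²⁰/2.705×10¹² = -2.756×10⁷ J/kg.
Since ε = −μ/(2a), a = −μ/(2ε) = 2.407×10¹² m = 2.4072×10⁹ km.

a ≈ 2.41×10⁹ km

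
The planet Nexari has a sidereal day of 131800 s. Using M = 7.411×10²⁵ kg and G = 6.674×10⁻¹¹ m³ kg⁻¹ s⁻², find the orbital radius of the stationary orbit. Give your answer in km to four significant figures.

r_sync ≈ 1.296×10⁵ km

μ = GM = 6.674×10⁻¹¹ × 7.411×10²⁵ = 4.946×10¹⁵ m³/s².
A synchronous orbit has period T, so by Kepler's third law a = (μT²/4π²)^(1/3).
μT²/4π² = 4.946×10¹⁵ × (1.318×10⁵)² / 39.48 = 2.176×10²⁴ m³.
a = 1.296×10⁸ m = 1.2959×10⁵ km.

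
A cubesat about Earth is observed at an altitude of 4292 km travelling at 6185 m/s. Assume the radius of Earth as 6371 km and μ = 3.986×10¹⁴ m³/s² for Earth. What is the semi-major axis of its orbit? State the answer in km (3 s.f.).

r = 6371 + 4292 = 10663 km = 1.066×10⁷ m.
Vis-viva rearranged: 1/a = 2/r − v²/μ = 1.876×10⁻⁷ − 9.597×10⁻⁸ = 9.159×10⁻⁸ m⁻¹.
a = 1.092×10⁷ m = 10918 km.

a ≈ 10900 km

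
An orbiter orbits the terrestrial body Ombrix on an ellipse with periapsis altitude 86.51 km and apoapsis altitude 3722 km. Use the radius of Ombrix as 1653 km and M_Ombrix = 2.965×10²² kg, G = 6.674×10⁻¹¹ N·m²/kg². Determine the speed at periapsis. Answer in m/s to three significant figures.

μ = GM = 6.674×10⁻¹¹ × 2.965×10²² = 1.979×10¹² m³/s².
r_p = 1653 + 86.51 = 1739.5 km = 1.7395×10⁶ m.
r_a = 1653 + 3722 = 5375.0 km = 5.3750×10⁶ m.
Semi-major axis a = (r_p + r_a)/2 = 3557.3 km = 3.557×10⁶ m.
Vis-viva: v² = μ(2/r − 1/a) = 1.979×10¹² × (1.150×10⁻⁶ − 2.811×10⁻⁷) = 1.719×10⁶ m²/s².
v = 1311 m/s.

v ≈ 1310 m/s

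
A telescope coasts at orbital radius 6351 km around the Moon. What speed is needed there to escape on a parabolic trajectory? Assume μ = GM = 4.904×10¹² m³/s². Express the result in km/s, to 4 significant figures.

r = 6351 km = 6.351×10⁶ m.
Escape speed v_esc = √(2μ/r) = √(2 × 4.904×10¹² / 6.351×10⁶) = √(1.544×10⁶) = 1243 m/s.
= 1.243 km/s.

v_esc ≈ 1.243 km/s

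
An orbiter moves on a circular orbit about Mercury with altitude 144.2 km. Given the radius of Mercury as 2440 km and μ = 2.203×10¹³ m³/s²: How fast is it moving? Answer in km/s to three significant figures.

v ≈ 2.92 km/s

r = 2440 + 144.2 = 2584.2 km = 2.5842×10⁶ m.
For a circular orbit v = √(μ/r) = √(2.203×10¹³ / 2.584×10⁶) = √(8.525×10⁶) = 2920 m/s.
That is 2.920 km/s.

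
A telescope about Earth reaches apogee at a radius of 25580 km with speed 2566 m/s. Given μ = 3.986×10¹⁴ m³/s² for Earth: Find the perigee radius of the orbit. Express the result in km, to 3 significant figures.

perigee radius ≈ 6850 km

r_a = 2.558×10⁷ m.
Specific energy ε = v²/2 − μ/r = -1.229×10⁷ J/kg, so a = −μ/(2ε) = 1.622×10⁷ m.
The apsides satisfy r_p + r_a = 2a, so the perigee radius is 2a − r_a = 6.852×10⁶ m = 6852.1 km.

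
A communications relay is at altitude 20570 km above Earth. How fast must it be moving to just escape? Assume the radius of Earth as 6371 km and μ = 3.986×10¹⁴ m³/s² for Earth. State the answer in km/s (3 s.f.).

v_esc ≈ 5.44 km/s

r = 6371 + 20570 = 26941 km = 2.6941×10⁷ m.
Escape speed v_esc = √(2μ/r) = √(2 × 3.986×10¹⁴ / 2.694×10⁷) = √(2.959×10⁷) = 5440 m/s.
= 5.440 km/s.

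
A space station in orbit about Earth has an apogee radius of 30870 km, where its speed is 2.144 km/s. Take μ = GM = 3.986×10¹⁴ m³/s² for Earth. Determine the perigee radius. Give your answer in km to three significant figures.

perigee radius ≈ 6680 km

r_a = 3.087×10⁷ m.
Specific energy ε = v²/2 − μ/r = -1.061×10⁷ J/kg, so a = −μ/(2ε) = 1.878×10⁷ m.
The apsides satisfy r_p + r_a = 2a, so the perigee radius is 2a − r_a = 6.685×10⁶ m = 6684.7 km.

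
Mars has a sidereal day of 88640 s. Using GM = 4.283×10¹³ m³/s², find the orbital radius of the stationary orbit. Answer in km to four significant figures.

A synchronous orbit has period T, so by Kepler's third law a = (μT²/4π²)^(1/3).
μT²/4π² = 4.283×10¹³ × (8.864×10⁴)² / 39.48 = 8.524×10²¹ m³.
a = 2.043×10⁷ m = 20428 km.

r_sync ≈ 20430 km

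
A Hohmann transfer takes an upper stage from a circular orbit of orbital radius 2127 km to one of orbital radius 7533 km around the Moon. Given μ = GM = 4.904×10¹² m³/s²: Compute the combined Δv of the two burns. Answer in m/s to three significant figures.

r₁ = 2127 km = 2.127×10⁶ m.
r₂ = 7533 km = 7.533×10⁶ m.
Transfer ellipse a_t = (r₁ + r₂)/2 = 4.830×10⁶ m.
At r₁: circular v_c1 = √(μ/r₁) = 1518 m/s; transfer-perilune v_p = √[μ(2/r₁ − 1/a_t)] = 1896 m/s.
Δv₁ = v_p − v_c1 = 377.9 m/s.
At r₂: circular v_c2 = √(μ/r₂) = 806.8 m/s; transfer-apolune v_a = √[μ(2/r₂ − 1/a_t)] = 535.4 m/s.
Δv₂ = v_c2 − v_a = 271.4 m/s.
Total Δv = Δv₁ + Δv₂ = 649.3 m/s.

Δv_total ≈ 649 m/s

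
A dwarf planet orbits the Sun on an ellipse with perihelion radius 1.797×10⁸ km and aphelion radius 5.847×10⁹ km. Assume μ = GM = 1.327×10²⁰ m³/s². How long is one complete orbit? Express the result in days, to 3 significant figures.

T ≈ 33000 days

Semi-major axis a = (r_p + r_a)/2 = (1.7970×10⁸ + 5.8470×10⁹)/2 = 3.0134×10⁹ km = 3.013×10¹² m.
By Kepler's third law T = 2π√(a³/μ) = 2π × 4.541×10⁸ = 2.853×10⁹ s.
= 33020 days.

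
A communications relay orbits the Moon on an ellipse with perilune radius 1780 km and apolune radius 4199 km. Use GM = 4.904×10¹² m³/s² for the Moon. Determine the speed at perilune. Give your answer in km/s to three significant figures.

Semi-major axis a = (r_p + r_a)/2 = 2989.5 km = 2.990×10⁶ m.
Vis-viva: v² = μ(2/r − 1/a) = 4.904×10¹² × (1.124×10⁻⁶ − 3.345×10⁻⁷) = 3.870×10⁶ m²/s².
v = 1967 m/s = 1.967 km/s.

v ≈ 1.97 km/s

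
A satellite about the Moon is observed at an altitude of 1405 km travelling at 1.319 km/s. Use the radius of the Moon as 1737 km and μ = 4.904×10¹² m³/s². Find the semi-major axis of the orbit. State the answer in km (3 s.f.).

r = 1737 + 1405 = 3142.0 km = 3.142×10⁶ m.
Specific orbital energy ε = v²/2 − μ/r = (1319)²/2 − 4.904×10¹²/3.142×10⁶ = -6.909×10⁵ J/kg.
Since ε = −μ/(2a), a = −μ/(2ε) = 3.549×10⁶ m = 3548.9 km.

a ≈ 3550 km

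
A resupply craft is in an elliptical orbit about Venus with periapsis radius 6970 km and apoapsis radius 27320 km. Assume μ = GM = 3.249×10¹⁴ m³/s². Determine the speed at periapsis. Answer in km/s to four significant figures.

v ≈ 8.618 km/s

Semi-major axis a = (r_p + r_a)/2 = 17145 km = 1.714×10⁷ m.
Vis-viva: v² = μ(2/r − 1/a) = 3.249×10¹⁴ × (2.869×10⁻⁷ − 5.833×10⁻⁸) = 7.428×10⁷ m²/s².
v = 8618 m/s = 8.618 km/s.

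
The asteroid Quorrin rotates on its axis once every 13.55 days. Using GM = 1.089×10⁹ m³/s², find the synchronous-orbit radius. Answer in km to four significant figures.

r_sync ≈ 3356 km

T = 13.55 days = 1.171×10⁶ s.
A synchronous orbit has period T, so by Kepler's third law a = (μT²/4π²)^(1/3).
μT²/4π² = 1.089×10⁹ × (1.171×10⁶)² / 39.48 = 3.781×10¹⁹ m³.
a = 3.356×10⁶ m = 3356.3 km.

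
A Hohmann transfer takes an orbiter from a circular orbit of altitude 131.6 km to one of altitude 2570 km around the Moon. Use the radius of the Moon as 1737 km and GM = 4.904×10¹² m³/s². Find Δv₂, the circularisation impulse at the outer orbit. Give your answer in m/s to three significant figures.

r₁ = 1737 + 131.6 = 1868.6 km = 1.8686×10⁶ m.
r₂ = 1737 + 2570 = 4307.0 km = 4.3070×10⁶ m.
Transfer ellipse a_t = (r₁ + r₂)/2 = 3.088×10⁶ m.
At r₁: circular v_c1 = √(μ/r₁) = 1620 m/s; transfer-perilune v_p = √[μ(2/r₁ − 1/a_t)] = 1913 m/s.
At r₂: circular v_c2 = √(μ/r₂) = 1067 m/s; transfer-apolune v_a = √[μ(2/r₂ − 1/a_t)] = 830.1 m/s.
Δv₂ = v_c2 − v_a = 237.0 m/s.

Δv ≈ 237 m/s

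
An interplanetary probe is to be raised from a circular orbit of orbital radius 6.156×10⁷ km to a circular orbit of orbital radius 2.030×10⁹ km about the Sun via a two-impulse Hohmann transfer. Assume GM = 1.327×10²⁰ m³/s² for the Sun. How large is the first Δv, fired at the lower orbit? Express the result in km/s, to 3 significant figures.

r₁ = 6.156×10⁷ km = 6.156×10¹⁰ m.
r₂ = 2.030×10⁹ km = 2.030×10¹² m.
Transfer ellipse a_t = (r₁ + r₂)/2 = 1.046×10¹² m.
At r₁: circular v_c1 = √(μ/r₁) = 46430 m/s; transfer-perihelion v_p = √[μ(2/r₁ − 1/a_t)] = 64690 m/s.
Δv₁ = v_p − v_c1 = 18260 m/s.
= 18.26 km/s.

Δv ≈ 18.3 km/s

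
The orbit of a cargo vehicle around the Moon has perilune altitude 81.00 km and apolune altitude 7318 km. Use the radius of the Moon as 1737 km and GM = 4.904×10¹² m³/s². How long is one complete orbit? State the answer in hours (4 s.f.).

T ≈ 9.990 hours

r_p = 1737 + 81.00 = 1818.0 km = 1.8180×10⁶ m.
r_a = 1737 + 7318 = 9055.0 km = 9.0550×10⁶ m.
Semi-major axis a = (r_p + r_a)/2 = (1818.0 + 9055.0)/2 = 5436.5 km = 5.436×10⁶ m.
By Kepler's third law T = 2π√(a³/μ) = 2π × 5.724×10³ = 3.597×10⁴ s.
= 9.990 hours.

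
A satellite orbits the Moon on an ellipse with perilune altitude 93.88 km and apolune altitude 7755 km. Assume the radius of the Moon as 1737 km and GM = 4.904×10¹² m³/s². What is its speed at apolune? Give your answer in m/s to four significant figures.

v ≈ 408.8 m/s

r_p = 1737 + 93.88 = 1830.9 km = 1.8309×10⁶ m.
r_a = 1737 + 7755 = 9492.0 km = 9.4920×10⁶ m.
Semi-major axis a = (r_p + r_a)/2 = 5661.4 km = 5.661×10⁶ m.
Vis-viva: v² = μ(2/r − 1/a) = 4.904×10¹² × (2.107×10⁻⁷ − 1.766×10⁻⁷) = 1.671×10⁵ m²/s².
v = 408.8 m/s.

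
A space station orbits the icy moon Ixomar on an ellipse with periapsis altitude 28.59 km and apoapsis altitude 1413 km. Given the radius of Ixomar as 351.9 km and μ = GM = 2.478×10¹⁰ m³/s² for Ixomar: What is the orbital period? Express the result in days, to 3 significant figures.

T ≈ 0.513 days

r_p = 351.9 + 28.59 = 380.49 km = 3.8049×10⁵ m.
r_a = 351.9 + 1413 = 1764.9 km = 1.7649×10⁶ m.
Semi-major axis a = (r_p + r_a)/2 = (380.49 + 1764.9)/2 = 1072.7 km = 1.073×10⁶ m.
By Kepler's third law T = 2π√(a³/μ) = 2π × 7.058×10³ = 4.434×10⁴ s.
= 0.5133 days.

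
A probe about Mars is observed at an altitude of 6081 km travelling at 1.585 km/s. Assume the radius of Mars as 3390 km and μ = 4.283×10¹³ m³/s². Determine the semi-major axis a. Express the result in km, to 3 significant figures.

r = 3390 + 6081 = 9471.0 km = 9.471×10⁶ m.
Vis-viva rearranged: 1/a = 2/r − v²/μ = 2.112×10⁻⁷ − 5.866×10⁻⁸ = 1.525×10⁻⁷ m⁻¹.
a = 6.557×10⁶ m = 6556.7 km.

a ≈ 6560 km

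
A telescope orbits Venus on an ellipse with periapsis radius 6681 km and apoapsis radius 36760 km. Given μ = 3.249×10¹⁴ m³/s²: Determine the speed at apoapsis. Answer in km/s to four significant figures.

Semi-major axis a = (r_p + r_a)/2 = 21720 km = 2.172×10⁷ m.
Vis-viva: v² = μ(2/r − 1/a) = 3.249×10¹⁴ × (5.441×10⁻⁸ − 4.604×10⁻⁸) = 2.719×10⁶ m²/s².
v = 1649 m/s = 1.649 km/s.

v ≈ 1.649 km/s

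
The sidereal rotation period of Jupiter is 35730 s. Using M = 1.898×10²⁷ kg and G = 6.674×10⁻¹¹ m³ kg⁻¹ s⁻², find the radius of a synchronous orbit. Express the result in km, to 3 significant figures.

r_sync ≈ 1.60×10⁵ km

μ = GM = 6.674×10⁻¹¹ × 1.898×10²⁷ = 1.267×10¹⁷ m³/s².
A synchronous orbit has period T, so by Kepler's third law a = (μT²/4π²)^(1/3).
μT²/4π² = 1.267×10¹⁷ × (3.573×10⁴)² / 39.48 = 4.096×10²⁴ m³.
a = 1.600×10⁸ m = 1.6000×10⁵ km.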